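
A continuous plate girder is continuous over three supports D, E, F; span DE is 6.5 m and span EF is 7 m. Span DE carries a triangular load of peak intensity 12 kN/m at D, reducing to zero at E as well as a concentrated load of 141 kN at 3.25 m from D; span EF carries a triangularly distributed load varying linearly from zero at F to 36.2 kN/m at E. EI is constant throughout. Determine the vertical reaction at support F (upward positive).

Release continuity at E by inserting a hinge; the redundant is the internal moment M_E. The primary structure is two simply-supported spans DE and EF.
Rotations at E on the released spans (each span's end-slope, ×1/EI):
  span DE: triangular load, peak 12: 7w₀L³/(360EI) = 64.08/EI
  span DE: point load 141 at a = 3.25: Pab(L + a)/(6LEI) = 372.3/EI
  span EF: triangular load, peak 36.2: w₀L³/(45EI) = 275.9/EI
  relative rotation θ_0 = (436.4 + 275.9)/EI = 712.3/EI
A unit hogging moment at E produces rotation L₁/(3EI) + L₂/(3EI) = 4.5/EI.
Slope continuity at E: θ_0 = M_E·4.5/EI, so M_E = 712.3/4.5 = 158.3 kN·m (hogging).
Span EF, ΣM about F: R_E^{EF}·7 = 591.3 + 158.3, so R_E^{EF} = 107.1 kN and R_F = 126.7 − 107.1 = 19.62 kN.

R_F = 19.62 kN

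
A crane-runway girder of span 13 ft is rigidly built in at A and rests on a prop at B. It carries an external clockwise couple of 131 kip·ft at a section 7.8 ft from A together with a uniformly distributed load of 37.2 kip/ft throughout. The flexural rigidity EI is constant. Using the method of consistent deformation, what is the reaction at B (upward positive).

R_B = 194 kip

Remove the prop at B; the released (primary) structure is a cantilever built in at A.
Downward deflection at the released point B due to the loads:
  clockwise couple 131 at a = 7.8: M₀a(2L − a)/(2EI) = 9298/EI
  UDL 37.2: wL⁴/(8EI) = 132809/EI
  δ_0 = 142107/EI
Tip deflection under a unit load at B: L³/(3EI) = 732.3/EI.
The prop prevents deflection at B: R_B = δ_0/δ_{BB} = 142107/732.3 = 194 kip.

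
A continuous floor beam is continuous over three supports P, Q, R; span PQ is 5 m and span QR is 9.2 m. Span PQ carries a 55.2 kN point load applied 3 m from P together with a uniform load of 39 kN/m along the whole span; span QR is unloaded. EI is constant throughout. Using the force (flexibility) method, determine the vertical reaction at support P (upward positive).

Release continuity at Q by inserting a hinge; the redundant is the internal moment M_Q. The primary structure is two simply-supported spans PQ and QR.
Rotations at Q on the released spans (each span's end-slope, ×1/EI):
  span PQ: point load 55.2 at a = 3: Pab(L + a)/(6LEI) = 88.32/EI
  span PQ: UDL 39: wL³/(24EI) = 203.1/EI
  relative rotation θ_0 = (291.4 + 0)/EI = 291.4/EI
A unit hogging moment at Q produces rotation L₁/(3EI) + L₂/(3EI) = 4.733/EI.
Compatibility: M_Q·(L₁+L₂)/(3EI) = θ_0, giving M_Q = 61.57 kN·m (hogging).
Span PQ, ΣM about P with M_Q applied at Q: R_Q^{PQ}·5 = 653.1 + 61.57, so R_Q^{PQ} = 142.9 kN and R_P = 250.2 − 142.9 = 107.3 kN.

R_P = 107.3 kN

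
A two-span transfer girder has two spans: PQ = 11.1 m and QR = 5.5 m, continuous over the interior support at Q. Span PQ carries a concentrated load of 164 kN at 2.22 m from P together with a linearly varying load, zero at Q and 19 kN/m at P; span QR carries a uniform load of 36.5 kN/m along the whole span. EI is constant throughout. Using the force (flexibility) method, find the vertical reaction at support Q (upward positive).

R_Q = 237.4 kN

Insert a hinge at Q; M_Q is the redundant, and each span becomes simply supported.
Discontinuity in slope at Q on the released structure — sum the simple-span end rotations:
  span PQ: point load 164 at a = 2.22: Pab(L + a)/(6LEI) = 646.6/EI
  span PQ: triangular load, peak 19: 7w₀L³/(360EI) = 505.3/EI
  span QR: UDL 36.5: wL³/(24EI) = 253/EI
  relative rotation θ_0 = (1152 + 253)/EI = 1405/EI
A unit hogging moment at Q produces rotation L₁/(3EI) + L₂/(3EI) = 5.533/EI.
Slope continuity at Q: θ_0 = M_Q·5.533/EI, so M_Q = 1405/5.533 = 253.9 kN·m (hogging).
Span PQ, ΣM about P with M_Q applied at Q: R_Q^{PQ}·11.1 = 754.2 + 253.9, so R_Q^{PQ} = 90.82 kN and R_P = 269.4 − 90.82 = 178.6 kN.
Span QR, ΣM about R: R_Q^{QR}·5.5 = 552.1 + 253.9, so R_Q^{QR} = 146.5 kN and R_R = 200.8 − 146.5 = 54.21 kN.
R_Q = 90.82 + 146.5 = 237.4 kN.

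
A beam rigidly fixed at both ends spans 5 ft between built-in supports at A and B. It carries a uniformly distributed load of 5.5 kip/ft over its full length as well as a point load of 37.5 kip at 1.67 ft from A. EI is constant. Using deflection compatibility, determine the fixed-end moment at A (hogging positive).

M_A = 39.24 kip·ft

Take the two fixed-end moments M_A, M_B as redundants; the released structure is the simple span AB.
Simple-span end rotations at A and B under the given loads:
  at A: UDL 5.5: wL³/(24EI) = 28.65/EI
  at B: UDL 5.5: wL³/(24EI) = 28.65/EI
  at A: point load 37.5 at a = 1.67: Pab(L + b)/(6LEI) = 57.9/EI
  at B: point load 37.5 at a = 1.67: Pab(L + a)/(6LEI) = 46.37/EI
  θ_A0 = 86.55/EI,  θ_B0 = 75.01/EI
Flexibility coefficients: a unit moment at one end gives L/(3EI) there and L/(6EI) at the far end, so f₁₁ = f₂₂ = 1.667/EI and f₁₂ = f₂₁ = 0.8333/EI.
Compatibility — zero rotation at each built-in end:
  1.667 M_A + 0.8333 M_B = 86.55
  0.8333 M_A + 1.667 M_B = 75.01
Solving the pair gives M_A = 39.24 kip·ft and M_B = 25.39 kip·ft (hogging).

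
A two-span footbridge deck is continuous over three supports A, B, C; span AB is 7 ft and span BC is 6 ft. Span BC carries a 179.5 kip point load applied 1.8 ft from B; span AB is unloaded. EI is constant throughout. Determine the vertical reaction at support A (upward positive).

Take M_B as the redundant. Released structure: two simple spans AB and BC with a hinge at B.
Rotations at B on the released spans (each span's end-slope, ×1/EI):
  span BC: point load 179.5 at a = 1.8: Pab(L + b)/(6LEI) = 384.5/EI
  relative rotation θ_0 = (0 + 384.5)/EI = 384.5/EI
A unit hogging moment at B produces rotation L₁/(3EI) + L₂/(3EI) = 4.333/EI.
Slope continuity at B: θ_0 = M_B·4.333/EI, so M_B = 384.5/4.333 = 88.73 kip·ft (hogging).
Span AB, ΣM about A with M_B applied at B: R_B^{AB}·7 = 0 + 88.73, so R_B^{AB} = 12.68 kip and R_A = 0 − 12.68 = -12.68 kip.

R_A = -12.68 kip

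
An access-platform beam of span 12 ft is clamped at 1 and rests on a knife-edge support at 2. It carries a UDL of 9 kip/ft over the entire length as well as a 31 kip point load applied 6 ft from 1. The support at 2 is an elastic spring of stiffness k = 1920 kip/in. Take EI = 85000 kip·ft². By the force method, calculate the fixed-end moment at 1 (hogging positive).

Choose R_2 as the redundant. The primary structure is the cantilever fixed at 1.
Primary-structure tip deflection at 2 by superposition:
  UDL 9: wL⁴/(8EI) = 23328/EI
  point load 31 at a = 6: Pa²(3L − a)/(6EI) = 5580/EI
  δ_0 = 28908/EI
Flexibility coefficient — unit upward force at 2: δ_{22} = L³/(3EI) = 576/EI.
With EI = 85000 kip·ft²: δ_0 = 0.34009 ft and δ_{22} = 0.006776 ft/kip.
Compatibility — the spring shortens by R_2/k under the reaction it provides: δ_0 − R_2·δ_{22} = R_2/k. With 1/k = 1/(1920×12) ft/kip = 0.000043 ft/kip, R_2 = δ_0 / (δ_{22} + 1/k) = 0.34009 / (0.006776 + 0.000043) = 49.87 kip.
Moment equilibrium about 1: M_1 = Σ(load moments about 1) − R_2·L = 834 − 49.87×12 = 235.6 kip·ft.

M_1 = 235.6 kip·ft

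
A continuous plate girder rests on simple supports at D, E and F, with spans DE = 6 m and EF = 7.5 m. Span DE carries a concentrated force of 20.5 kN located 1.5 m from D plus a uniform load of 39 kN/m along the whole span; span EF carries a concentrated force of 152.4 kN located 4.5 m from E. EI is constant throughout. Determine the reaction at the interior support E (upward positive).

Release continuity at E by inserting a hinge; the redundant is the internal moment M_E. The primary structure is two simply-supported spans DE and EF.
Rotations at E on the released spans (each span's end-slope, ×1/EI):
  span DE: point load 20.5 at a = 1.5: Pab(L + a)/(6LEI) = 28.83/EI
  span DE: UDL 39: wL³/(24EI) = 351/EI
  span EF: point load 152.4 at a = 4.5: Pab(L + b)/(6LEI) = 480.1/EI
  relative rotation θ_0 = (379.8 + 480.1)/EI = 859.9/EI
A unit hogging moment at E produces rotation L₁/(3EI) + L₂/(3EI) = 4.5/EI.
Compatibility: M_E·(L₁+L₂)/(3EI) = θ_0, giving M_E = 191.1 kN·m (hogging).
Span DE, ΣM about D with M_E applied at E: R_E^{DE}·6 = 732.8 + 191.1, so R_E^{DE} = 154 kN and R_D = 254.5 − 154 = 100.5 kN.
Span EF, ΣM about F: R_E^{EF}·7.5 = 457.2 + 191.1, so R_E^{EF} = 86.44 kN and R_F = 152.4 − 86.44 = 65.96 kN.
R_E = 154 + 86.44 = 240.4 kN.

R_E = 240.4 kN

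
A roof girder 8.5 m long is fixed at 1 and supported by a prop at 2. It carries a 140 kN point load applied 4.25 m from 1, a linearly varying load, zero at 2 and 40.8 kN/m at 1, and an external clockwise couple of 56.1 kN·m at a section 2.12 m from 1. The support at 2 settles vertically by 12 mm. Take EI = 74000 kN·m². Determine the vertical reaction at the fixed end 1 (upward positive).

R_1 = 235 kN

Take the reaction at 2 as the redundant and release it; the primary structure is a cantilever fixed at 1.
Free-end deflection of the primary structure under the applied loading (downward +):
  point load 140 at a = 4.25: Pa²(3L − a)/(6EI) = 8956/EI
  triangular load, peak 40.8 at the fixed end: w₀L⁴/(30EI) = 7099/EI
  clockwise couple 56.1 at a = 2.12: M₀a(2L − a)/(2EI) = 884.9/EI
  δ_0 = 16940/EI
Tip deflection under a unit load at 2: L³/(3EI) = 204.7/EI.
With EI = 74000 kN·m²: δ_0 = 0.22892 m and δ_{22} = 0.002766 m/kN.
Compatibility — the beam at 2 must follow the support down by 0.012 m: δ_0 − R_2·δ_{22} = 0.012, so R_2 = (0.22892 − 0.012)/0.002766 = 78.41 kN.
Vertical equilibrium: R_1 = ΣP − R_2 = 313.4 − 78.41 = 235 kN.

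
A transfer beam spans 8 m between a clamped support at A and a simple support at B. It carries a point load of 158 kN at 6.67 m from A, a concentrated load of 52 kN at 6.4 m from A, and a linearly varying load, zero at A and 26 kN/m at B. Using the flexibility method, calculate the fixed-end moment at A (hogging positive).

M_A = 239.2 kN·m

Release the roller at B. Primary structure: cantilever fixed at A.
Primary-structure tip deflection at B by superposition:
  point load 158 at a = 6.67: Pa²(3L − a)/(6EI) = 20303/EI
  point load 52 at a = 6.4: Pa²(3L − a)/(6EI) = 6248/EI
  triangular load, peak 26 at the free end: 11w₀L⁴/(120EI) = 9762/EI
  δ_0 = 36313/EI
Tip deflection under a unit load at B: L³/(3EI) = 170.7/EI.
Compatibility at B: δ_0 − R_B·δ_{BB} = 0, so R_B = 36313/170.7 = 212.8 kN.
Moment equilibrium about A: M_A = Σ(load moments about A) − R_B·L = 1941 − 212.8×8 = 239.2 kN·m.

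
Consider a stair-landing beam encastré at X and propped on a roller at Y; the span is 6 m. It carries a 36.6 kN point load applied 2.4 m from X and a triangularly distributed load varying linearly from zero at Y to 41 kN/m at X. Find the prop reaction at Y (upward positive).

R_Y = 32.21 kN

Release the roller at Y. Primary structure: cantilever fixed at X.
Deflection at Y on the released cantilever, summing each load's contribution:
  point load 36.6 at a = 2.4: Pa²(3L − a)/(6EI) = 548.1/EI
  triangular load, peak 41 at the fixed end: w₀L⁴/(30EI) = 1771/EI
  δ_0 = 2319/EI
Tip deflection under a unit load at Y: L³/(3EI) = 72/EI.
The prop prevents deflection at Y: R_Y = δ_0/δ_{YY} = 2319/72 = 32.21 kN.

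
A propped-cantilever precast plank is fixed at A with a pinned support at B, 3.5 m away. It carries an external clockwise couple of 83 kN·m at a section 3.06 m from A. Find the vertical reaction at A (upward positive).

Remove the prop at B; the released (primary) structure is a cantilever built in at A.
Downward deflection at the released point B due to the loads:
  clockwise couple 83 at a = 3.06: M₀a(2L − a)/(2EI) = 500.3/EI
Flexibility coefficient — unit upward force at B: δ_{BB} = L³/(3EI) = 14.29/EI.
The prop prevents deflection at B: R_B = δ_0/δ_{BB} = 500.3/14.29 = 35.01 kN.
Vertical equilibrium: R_A = ΣP − R_B = 0 − 35.01 = -35.01 kN.

R_A = -35.01 kN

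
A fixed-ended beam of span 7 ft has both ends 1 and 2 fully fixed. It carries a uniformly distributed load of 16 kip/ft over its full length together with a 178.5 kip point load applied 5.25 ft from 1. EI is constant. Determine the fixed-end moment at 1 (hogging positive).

Take the two fixed-end moments M_1, M_2 as redundants; the released structure is the simple span 12.
On the primary (simply-supported) span, the end slopes from the loading are:
  at 1: UDL 16: wL³/(24EI) = 228.7/EI
  at 2: UDL 16: wL³/(24EI) = 228.7/EI
  at 1: point load 178.5 at a = 5.25: Pab(L + b)/(6LEI) = 341.7/EI
  at 2: point load 178.5 at a = 5.25: Pab(L + a)/(6LEI) = 478.3/EI
  θ_10 = 570.3/EI,  θ_20 = 707/EI
Flexibility coefficients: a unit moment at one end gives L/(3EI) there and L/(6EI) at the far end, so f₁₁ = f₂₂ = 2.333/EI and f₁₂ = f₂₁ = 1.167/EI.
Compatibility — zero rotation at each built-in end:
  2.333 M_1 + 1.167 M_2 = 570.3
  1.167 M_1 + 2.333 M_2 = 707
Solving the pair gives M_1 = 123.9 kip·ft and M_2 = 241 kip·ft (hogging).

M_1 = 123.9 kip·ft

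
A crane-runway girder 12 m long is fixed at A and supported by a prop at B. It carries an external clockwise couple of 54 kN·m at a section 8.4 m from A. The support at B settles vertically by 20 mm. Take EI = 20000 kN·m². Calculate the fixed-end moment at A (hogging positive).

M_A = -11.38 kN·m

Take the reaction at B as the redundant and release it; the primary structure is a cantilever fixed at A.
Downward deflection at the released point B due to the loads:
  clockwise couple 54 at a = 8.4: M₀a(2L − a)/(2EI) = 3538/EI
Flexibility coefficient — unit upward force at B: δ_{BB} = L³/(3EI) = 576/EI.
With EI = 20000 kN·m²: δ_0 = 0.1769 m and δ_{BB} = 0.0288 m/kN.
Compatibility — the beam at B must follow the support down by 0.02 m: δ_0 − R_B·δ_{BB} = 0.02, so R_B = (0.1769 − 0.02)/0.0288 = 5.448 kN.
Moment equilibrium about A: M_A = Σ(load moments about A) − R_B·L = 54 − 5.448×12 = -11.38 kN·m.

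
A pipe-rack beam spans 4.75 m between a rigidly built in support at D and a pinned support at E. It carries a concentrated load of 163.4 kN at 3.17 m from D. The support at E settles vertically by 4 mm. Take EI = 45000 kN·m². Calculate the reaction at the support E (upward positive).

R_E = 79.84 kN

Release the roller at E. Primary structure: cantilever fixed at D.
Primary-structure tip deflection at E by superposition:
  point load 163.4 at a = 3.17: Pa²(3L − a)/(6EI) = 3032/EI
Tip deflection under a unit load at E: L³/(3EI) = 35.72/EI.
With EI = 45000 kN·m²: δ_0 = 0.067382 m and δ_{EE} = 0.000794 m/kN.
Compatibility — the beam at E must follow the support down by 0.004 m: δ_0 − R_E·δ_{EE} = 0.004, so R_E = (0.067382 − 0.004)/0.000794 = 79.84 kN.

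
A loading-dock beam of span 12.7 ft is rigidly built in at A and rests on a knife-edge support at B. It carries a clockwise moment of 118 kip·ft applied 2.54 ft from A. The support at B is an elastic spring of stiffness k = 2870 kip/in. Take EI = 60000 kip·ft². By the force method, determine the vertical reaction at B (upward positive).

Choose R_B as the redundant. The primary structure is the cantilever fixed at A.
Free-end deflection of the primary structure under the applied loading (downward +):
  clockwise couple 118 at a = 2.54: M₀a(2L − a)/(2EI) = 3426/EI
Flexibility coefficient — unit upward force at B: δ_{BB} = L³/(3EI) = 682.8/EI.
With EI = 60000 kip·ft²: δ_0 = 0.057097 ft and δ_{BB} = 0.01138 ft/kip.
Compatibility — the spring shortens by R_B/k under the reaction it provides: δ_0 − R_B·δ_{BB} = R_B/k. With 1/k = 1/(2870×12) ft/kip = 0.000029 ft/kip, R_B = δ_0 / (δ_{BB} + 1/k) = 0.057097 / (0.01138 + 0.000029) = 5.005 kip.

R_B = 5.005 kip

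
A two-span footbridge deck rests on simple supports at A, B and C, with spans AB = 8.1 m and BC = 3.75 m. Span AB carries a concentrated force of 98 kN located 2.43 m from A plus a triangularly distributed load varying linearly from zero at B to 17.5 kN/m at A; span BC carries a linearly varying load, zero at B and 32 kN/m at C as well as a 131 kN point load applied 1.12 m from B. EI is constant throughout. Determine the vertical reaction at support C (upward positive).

Insert a hinge at B; M_B is the redundant, and each span becomes simply supported.
Discontinuity in slope at B on the released structure — sum the simple-span end rotations:
  span AB: point load 98 at a = 2.43: Pab(L + a)/(6LEI) = 292.6/EI
  span AB: triangular load, peak 17.5: 7w₀L³/(360EI) = 180.8/EI
  span BC: triangular load, peak 32: 7w₀L³/(360EI) = 32.81/EI
  span BC: point load 131 at a = 1.12: Pab(L + b)/(6LEI) = 109.4/EI
  relative rotation θ_0 = (473.4 + 142.2)/EI = 615.6/EI
A unit hogging moment at B produces rotation L₁/(3EI) + L₂/(3EI) = 3.95/EI.
Slope continuity at B: θ_0 = M_B·3.95/EI, so M_B = 615.6/3.95 = 155.9 kN·m (hogging).
Span BC, ΣM about C: R_B^{BC}·3.75 = 419.5 + 155.9, so R_B^{BC} = 153.4 kN and R_C = 191 − 153.4 = 37.56 kN.

R_C = 37.56 kN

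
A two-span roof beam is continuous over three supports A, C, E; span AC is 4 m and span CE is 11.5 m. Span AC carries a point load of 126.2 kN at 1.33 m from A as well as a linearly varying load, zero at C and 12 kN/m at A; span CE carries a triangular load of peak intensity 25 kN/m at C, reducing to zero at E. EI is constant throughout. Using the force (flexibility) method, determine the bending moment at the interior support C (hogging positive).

Take M_C as the redundant. Released structure: two simple spans AC and CE with a hinge at C.
Rotations at C on the released spans (each span's end-slope, ×1/EI):
  span AC: point load 126.2 at a = 1.33: Pab(L + a)/(6LEI) = 99.53/EI
  span AC: triangular load, peak 12: 7w₀L³/(360EI) = 14.93/EI
  span CE: triangular load, peak 25: w₀L³/(45EI) = 844.9/EI
  relative rotation θ_0 = (114.5 + 844.9)/EI = 959.4/EI
A unit hogging moment at C produces rotation L₁/(3EI) + L₂/(3EI) = 5.167/EI.
Compatibility: M_C·(L₁+L₂)/(3EI) = θ_0, giving M_C = 185.7 kN·m (hogging).

M_C = 185.7 kN·m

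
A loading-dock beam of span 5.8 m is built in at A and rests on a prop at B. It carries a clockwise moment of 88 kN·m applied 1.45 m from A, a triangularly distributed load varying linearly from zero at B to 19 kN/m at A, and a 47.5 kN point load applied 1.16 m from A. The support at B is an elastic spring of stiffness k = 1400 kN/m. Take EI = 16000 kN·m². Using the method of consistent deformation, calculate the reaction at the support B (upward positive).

Remove the prop at B; the released (primary) structure is a cantilever built in at A.
Free-end deflection of the primary structure under the applied loading (downward +):
  clockwise couple 88 at a = 1.45: M₀a(2L − a)/(2EI) = 647.6/EI
  triangular load, peak 19 at the fixed end: w₀L⁴/(30EI) = 716.7/EI
  point load 47.5 at a = 1.16: Pa²(3L − a)/(6EI) = 173/EI
  δ_0 = 1537/EI
Flexibility coefficient — unit upward force at B: δ_{BB} = L³/(3EI) = 65.04/EI.
With EI = 16000 kN·m²: δ_0 = 0.09608 m and δ_{BB} = 0.004065 m/kN.
Compatibility — the spring shortens by R_B/k under the reaction it provides: δ_0 − R_B·δ_{BB} = R_B/k. With 1/k = 0.000714 m/kN, R_B = δ_0 / (δ_{BB} + 1/k) = 0.09608 / (0.004065 + 0.000714) = 20.1 kN.

R_B = 20.1 kN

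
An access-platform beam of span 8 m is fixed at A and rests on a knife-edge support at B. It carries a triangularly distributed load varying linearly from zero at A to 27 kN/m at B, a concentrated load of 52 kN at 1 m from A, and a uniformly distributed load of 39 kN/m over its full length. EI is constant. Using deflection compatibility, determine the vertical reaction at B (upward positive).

Choose R_B as the redundant. The primary structure is the cantilever fixed at A.
Downward deflection at the released point B due to the loads:
  triangular load, peak 27 at the free end: 11w₀L⁴/(120EI) = 10138/EI
  point load 52 at a = 1: Pa²(3L − a)/(6EI) = 199.3/EI
  UDL 39: wL⁴/(8EI) = 19968/EI
  δ_0 = 30305/EI
Tip deflection under a unit load at B: L³/(3EI) = 170.7/EI.
The prop prevents deflection at B: R_B = δ_0/δ_{BB} = 30305/170.7 = 177.6 kN.

R_B = 177.6 kN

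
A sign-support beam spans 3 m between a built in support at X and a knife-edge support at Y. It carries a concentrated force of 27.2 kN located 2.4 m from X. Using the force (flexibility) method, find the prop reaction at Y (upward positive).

R_Y = 19.15 kN

Choose R_Y as the redundant. The primary structure is the cantilever fixed at X.
Downward deflection at the released point Y due to the loads:
  point load 27.2 at a = 2.4: Pa²(3L − a)/(6EI) = 172.3/EI
Tip deflection under a unit load at Y: L³/(3EI) = 9/EI.
Compatibility at Y: δ_0 − R_Y·δ_{YY} = 0, so R_Y = 172.3/9 = 19.15 kN.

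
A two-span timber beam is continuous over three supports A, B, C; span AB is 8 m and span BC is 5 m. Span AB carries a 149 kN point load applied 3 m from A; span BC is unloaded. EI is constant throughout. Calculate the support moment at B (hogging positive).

Insert a hinge at B; M_B is the redundant, and each span becomes simply supported.
End slopes at the hinge B, treating each span as simply supported:
  span AB: point load 149 at a = 3: Pab(L + a)/(6LEI) = 512.2/EI
  relative rotation θ_0 = (512.2 + 0)/EI = 512.2/EI
A unit hogging moment at B produces rotation L₁/(3EI) + L₂/(3EI) = 4.333/EI.
Compatibility: M_B·(L₁+L₂)/(3EI) = θ_0, giving M_B = 118.2 kN·m (hogging).

M_B = 118.2 kN·m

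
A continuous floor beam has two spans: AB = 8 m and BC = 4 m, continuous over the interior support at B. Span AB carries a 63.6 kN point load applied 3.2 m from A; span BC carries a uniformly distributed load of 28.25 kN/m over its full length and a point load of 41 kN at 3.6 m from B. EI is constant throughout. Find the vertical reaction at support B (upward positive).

Take M_B as the redundant. Released structure: two simple spans AB and BC with a hinge at B.
End slopes at the hinge B, treating each span as simply supported:
  span AB: point load 63.6 at a = 3.2: Pab(L + a)/(6LEI) = 227.9/EI
  span BC: UDL 28.25: wL³/(24EI) = 75.33/EI
  span BC: point load 41 at a = 3.6: Pab(L + b)/(6LEI) = 10.82/EI
  relative rotation θ_0 = (227.9 + 86.16)/EI = 314.1/EI
A unit hogging moment at B produces rotation L₁/(3EI) + L₂/(3EI) = 4/EI.
Slope continuity at B: θ_0 = M_B·4/EI, so M_B = 314.1/4 = 78.52 kN·m (hogging).
Span AB, ΣM about A with M_B applied at B: R_B^{AB}·8 = 203.5 + 78.52, so R_B^{AB} = 35.26 kN and R_A = 63.6 − 35.26 = 28.34 kN.
Span BC, ΣM about C: R_B^{BC}·4 = 242.4 + 78.52, so R_B^{BC} = 80.23 kN and R_C = 154 − 80.23 = 73.77 kN.
R_B = 35.26 + 80.23 = 115.5 kN.

R_B = 115.5 kN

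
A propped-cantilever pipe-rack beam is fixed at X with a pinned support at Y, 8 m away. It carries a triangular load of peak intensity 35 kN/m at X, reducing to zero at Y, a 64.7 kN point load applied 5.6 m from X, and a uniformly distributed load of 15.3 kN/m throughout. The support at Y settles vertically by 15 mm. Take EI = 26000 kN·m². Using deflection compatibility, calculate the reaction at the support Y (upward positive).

R_Y = 108.1 kN

Release the roller at Y. Primary structure: cantilever fixed at X.
Deflection at Y on the released cantilever, summing each load's contribution:
  triangular load, peak 35 at the fixed end: w₀L⁴/(30EI) = 4779/EI
  point load 64.7 at a = 5.6: Pa²(3L − a)/(6EI) = 6222/EI
  UDL 15.3: wL⁴/(8EI) = 7834/EI
  δ_0 = 18835/EI
Flexibility coefficient — unit upward force at Y: δ_{YY} = L³/(3EI) = 170.7/EI.
With EI = 26000 kN·m²: δ_0 = 0.7244 m and δ_{YY} = 0.006564 m/kN.
Compatibility — the beam at Y must follow the support down by 0.015 m: δ_0 − R_Y·δ_{YY} = 0.015, so R_Y = (0.7244 − 0.015)/0.006564 = 108.1 kN.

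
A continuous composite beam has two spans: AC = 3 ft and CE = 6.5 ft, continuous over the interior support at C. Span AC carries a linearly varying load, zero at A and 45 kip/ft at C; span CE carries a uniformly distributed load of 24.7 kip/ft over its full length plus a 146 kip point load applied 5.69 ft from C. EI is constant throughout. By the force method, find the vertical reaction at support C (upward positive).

R_C = 210.5 kip

Release continuity at C by inserting a hinge; the redundant is the internal moment M_C. The primary structure is two simply-supported spans AC and CE.
Rotations at C on the released spans (each span's end-slope, ×1/EI):
  span AC: triangular load, peak 45: w₀L³/(45EI) = 27/EI
  span CE: UDL 24.7: wL³/(24EI) = 282.6/EI
  span CE: point load 146 at a = 5.69: Pab(L + b)/(6LEI) = 126.1/EI
  relative rotation θ_0 = (27 + 408.8)/EI = 435.8/EI
A unit hogging moment at C produces rotation L₁/(3EI) + L₂/(3EI) = 3.167/EI.
Compatibility: M_C·(L₁+L₂)/(3EI) = θ_0, giving M_C = 137.6 kip·ft (hogging).
Span AC, ΣM about A with M_C applied at C: R_C^{AC}·3 = 135 + 137.6, so R_C^{AC} = 90.87 kip and R_A = 67.5 − 90.87 = -23.37 kip.
Span CE, ΣM about E: R_C^{CE}·6.5 = 640 + 137.6, so R_C^{CE} = 119.6 kip and R_E = 306.6 − 119.6 = 186.9 kip.
R_C = 90.87 + 119.6 = 210.5 kip.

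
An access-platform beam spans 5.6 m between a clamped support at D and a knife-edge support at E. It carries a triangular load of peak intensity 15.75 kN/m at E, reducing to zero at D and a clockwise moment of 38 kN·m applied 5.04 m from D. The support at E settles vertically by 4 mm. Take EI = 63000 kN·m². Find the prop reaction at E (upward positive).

R_E = 30.03 kN

Remove the prop at E; the released (primary) structure is a cantilever built in at D.
Primary-structure tip deflection at E by superposition:
  triangular load, peak 15.75 at the free end: 11w₀L⁴/(120EI) = 1420/EI
  clockwise couple 38 at a = 5.04: M₀a(2L − a)/(2EI) = 589.9/EI
  δ_0 = 2010/EI
Tip deflection under a unit load at E: L³/(3EI) = 58.54/EI.
With EI = 63000 kN·m²: δ_0 = 0.031901 m and δ_{EE} = 0.000929 m/kN.
Compatibility — the beam at E must follow the support down by 0.004 m: δ_0 − R_E·δ_{EE} = 0.004, so R_E = (0.031901 − 0.004)/0.000929 = 30.03 kN.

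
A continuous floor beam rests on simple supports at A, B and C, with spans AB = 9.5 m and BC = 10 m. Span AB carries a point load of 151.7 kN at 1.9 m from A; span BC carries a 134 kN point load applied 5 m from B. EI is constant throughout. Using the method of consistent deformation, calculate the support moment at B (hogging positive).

M_B = 196.2 kN·m

Release continuity at B by inserting a hinge; the redundant is the internal moment M_B. The primary structure is two simply-supported spans AB and BC.
Rotations at B on the released spans (each span's end-slope, ×1/EI):
  span AB: point load 151.7 at a = 1.9: Pab(L + a)/(6LEI) = 438.1/EI
  span BC: point load 134 at a = 5: Pab(L + b)/(6LEI) = 837.5/EI
  relative rotation θ_0 = (438.1 + 837.5)/EI = 1276/EI
A unit hogging moment at B produces rotation L₁/(3EI) + L₂/(3EI) = 6.5/EI.
Compatibility: M_B·(L₁+L₂)/(3EI) = θ_0, giving M_B = 196.2 kN·m (hogging).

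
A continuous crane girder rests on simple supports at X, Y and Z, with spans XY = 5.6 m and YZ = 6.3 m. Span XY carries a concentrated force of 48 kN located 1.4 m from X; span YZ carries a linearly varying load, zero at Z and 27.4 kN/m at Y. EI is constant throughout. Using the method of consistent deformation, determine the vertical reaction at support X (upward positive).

R_X = 26.5 kN

Release continuity at Y by inserting a hinge; the redundant is the internal moment M_Y. The primary structure is two simply-supported spans XY and YZ.
End slopes at the hinge Y, treating each span as simply supported:
  span XY: point load 48 at a = 1.4: Pab(L + a)/(6LEI) = 58.8/EI
  span YZ: triangular load, peak 27.4: w₀L³/(45EI) = 152.3/EI
  relative rotation θ_0 = (58.8 + 152.3)/EI = 211.1/EI
A unit hogging moment at Y produces rotation L₁/(3EI) + L₂/(3EI) = 3.967/EI.
Compatibility: M_Y·(L₁+L₂)/(3EI) = θ_0, giving M_Y = 53.21 kN·m (hogging).
Span XY, ΣM about X with M_Y applied at Y: R_Y^{XY}·5.6 = 67.2 + 53.21, so R_Y^{XY} = 21.5 kN and R_X = 48 − 21.5 = 26.5 kN.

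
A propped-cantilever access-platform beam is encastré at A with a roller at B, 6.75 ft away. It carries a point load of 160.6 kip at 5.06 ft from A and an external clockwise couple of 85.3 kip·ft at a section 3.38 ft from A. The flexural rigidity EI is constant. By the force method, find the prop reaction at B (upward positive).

Choose R_B as the redundant. The primary structure is the cantilever fixed at A.
Free-end deflection of the primary structure under the applied loading (downward +):
  point load 160.6 at a = 5.06: Pa²(3L − a)/(6EI) = 10410/EI
  clockwise couple 85.3 at a = 3.38: M₀a(2L − a)/(2EI) = 1459/EI
  δ_0 = 11869/EI
Tip deflection under a unit load at B: L³/(3EI) = 102.5/EI.
The prop prevents deflection at B: R_B = δ_0/δ_{BB} = 11869/102.5 = 115.8 kip.

R_B = 115.8 kip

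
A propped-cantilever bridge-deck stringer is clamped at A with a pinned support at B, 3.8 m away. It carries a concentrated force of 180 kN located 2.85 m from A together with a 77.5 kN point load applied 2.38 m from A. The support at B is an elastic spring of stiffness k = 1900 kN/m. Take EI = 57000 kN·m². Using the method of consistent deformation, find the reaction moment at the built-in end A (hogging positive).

M_A = 481.6 kN·m

Choose R_B as the redundant. The primary structure is the cantilever fixed at A.
Downward deflection at the released point B due to the loads:
  point load 180 at a = 2.85: Pa²(3L − a)/(6EI) = 2083/EI
  point load 77.5 at a = 2.38: Pa²(3L − a)/(6EI) = 659.9/EI
  δ_0 = 2743/EI
Flexibility coefficient — unit upward force at B: δ_{BB} = L³/(3EI) = 18.29/EI.
With EI = 57000 kN·m²: δ_0 = 0.048129 m and δ_{BB} = 0.000321 m/kN.
Compatibility — the spring shortens by R_B/k under the reaction it provides: δ_0 − R_B·δ_{BB} = R_B/k. With 1/k = 0.000526 m/kN, R_B = δ_0 / (δ_{BB} + 1/k) = 0.048129 / (0.000321 + 0.000526) = 56.81 kN.
Moment equilibrium about A: M_A = Σ(load moments about A) − R_B·L = 697.5 − 56.81×3.8 = 481.6 kN·m.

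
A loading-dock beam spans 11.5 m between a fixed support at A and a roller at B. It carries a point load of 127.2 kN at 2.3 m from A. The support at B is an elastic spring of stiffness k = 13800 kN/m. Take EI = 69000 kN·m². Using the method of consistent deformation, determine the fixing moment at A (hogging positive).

M_A = 211.4 kN·m

Choose R_B as the redundant. The primary structure is the cantilever fixed at A.
Deflection at B on the released cantilever, summing each load's contribution:
  point load 127.2 at a = 2.3: Pa²(3L − a)/(6EI) = 3611/EI
Flexibility coefficient — unit upward force at B: δ_{BB} = L³/(3EI) = 507/EI.
With EI = 69000 kN·m²: δ_0 = 0.052336 m and δ_{BB} = 0.007347 m/kN.
Compatibility — the spring shortens by R_B/k under the reaction it provides: δ_0 − R_B·δ_{BB} = R_B/k. With 1/k = 0.000072 m/kN, R_B = δ_0 / (δ_{BB} + 1/k) = 0.052336 / (0.007347 + 0.000072) = 7.054 kN.
Moment equilibrium about A: M_A = Σ(load moments about A) − R_B·L = 292.6 − 7.054×11.5 = 211.4 kN·m.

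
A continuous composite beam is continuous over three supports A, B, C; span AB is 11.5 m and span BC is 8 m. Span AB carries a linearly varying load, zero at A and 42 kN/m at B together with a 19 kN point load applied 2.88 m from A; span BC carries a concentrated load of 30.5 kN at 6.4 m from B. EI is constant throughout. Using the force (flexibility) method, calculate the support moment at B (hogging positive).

M_B = 243.1 kN·m

Release continuity at B by inserting a hinge; the redundant is the internal moment M_B. The primary structure is two simply-supported spans AB and BC.
Rotations at B on the released spans (each span's end-slope, ×1/EI):
  span AB: triangular load, peak 42: w₀L³/(45EI) = 1419/EI
  span AB: point load 19 at a = 2.88: Pab(L + a)/(6LEI) = 98.3/EI
  span BC: point load 30.5 at a = 6.4: Pab(L + b)/(6LEI) = 62.46/EI
  relative rotation θ_0 = (1518 + 62.46)/EI = 1580/EI
A unit hogging moment at B produces rotation L₁/(3EI) + L₂/(3EI) = 6.5/EI.
Compatibility: M_B·(L₁+L₂)/(3EI) = θ_0, giving M_B = 243.1 kN·m (hogging).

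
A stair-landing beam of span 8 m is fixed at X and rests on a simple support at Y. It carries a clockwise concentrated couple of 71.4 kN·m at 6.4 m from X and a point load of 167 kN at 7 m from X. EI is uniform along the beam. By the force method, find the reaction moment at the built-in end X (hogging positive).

M_X = 50.78 kN·m

Choose R_Y as the redundant. The primary structure is the cantilever fixed at X.
Deflection at Y on the released cantilever, summing each load's contribution:
  clockwise couple 71.4 at a = 6.4: M₀a(2L − a)/(2EI) = 2193/EI
  point load 167 at a = 7: Pa²(3L − a)/(6EI) = 23185/EI
  δ_0 = 25379/EI
Flexibility coefficient — unit upward force at Y: δ_{YY} = L³/(3EI) = 170.7/EI.
Compatibility at Y: δ_0 − R_Y·δ_{YY} = 0, so R_Y = 25379/170.7 = 148.7 kN.
Moment equilibrium about X: M_X = Σ(load moments about X) − R_Y·L = 1240 − 148.7×8 = 50.78 kN·m.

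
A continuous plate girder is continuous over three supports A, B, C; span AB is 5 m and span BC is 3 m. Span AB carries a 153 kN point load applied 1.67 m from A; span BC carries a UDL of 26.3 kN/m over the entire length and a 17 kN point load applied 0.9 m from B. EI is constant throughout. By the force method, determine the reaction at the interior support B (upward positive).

Insert a hinge at B; M_B is the redundant, and each span becomes simply supported.
Discontinuity in slope at B on the released structure — sum the simple-span end rotations:
  span AB: point load 153 at a = 1.67: Pab(L + a)/(6LEI) = 189.2/EI
  span BC: UDL 26.3: wL³/(24EI) = 29.59/EI
  span BC: point load 17 at a = 0.9: Pab(L + b)/(6LEI) = 9.104/EI
  relative rotation θ_0 = (189.2 + 38.69)/EI = 227.9/EI
A unit hogging moment at B produces rotation L₁/(3EI) + L₂/(3EI) = 2.667/EI.
Compatibility: M_B·(L₁+L₂)/(3EI) = θ_0, giving M_B = 85.45 kN·m (hogging).
Span AB, ΣM about A with M_B applied at B: R_B^{AB}·5 = 255.5 + 85.45, so R_B^{AB} = 68.19 kN and R_A = 153 − 68.19 = 84.81 kN.
Span BC, ΣM about C: R_B^{BC}·3 = 154.1 + 85.45, so R_B^{BC} = 79.83 kN and R_C = 95.9 − 79.83 = 16.07 kN.
R_B = 68.19 + 79.83 = 148 kN.

R_B = 148 kN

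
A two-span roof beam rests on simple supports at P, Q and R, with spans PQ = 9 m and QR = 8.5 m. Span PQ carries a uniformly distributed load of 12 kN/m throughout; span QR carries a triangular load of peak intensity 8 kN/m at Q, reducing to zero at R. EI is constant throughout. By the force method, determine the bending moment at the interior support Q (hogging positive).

Take M_Q as the redundant. Released structure: two simple spans PQ and QR with a hinge at Q.
Rotations at Q on the released spans (each span's end-slope, ×1/EI):
  span PQ: UDL 12: wL³/(24EI) = 364.5/EI
  span QR: triangular load, peak 8: w₀L³/(45EI) = 109.2/EI
  relative rotation θ_0 = (364.5 + 109.2)/EI = 473.7/EI
A unit hogging moment at Q produces rotation L₁/(3EI) + L₂/(3EI) = 5.833/EI.
Slope continuity at Q: θ_0 = M_Q·5.833/EI, so M_Q = 473.7/5.833 = 81.2 kN·m (hogging).

M_Q = 81.2 kN·m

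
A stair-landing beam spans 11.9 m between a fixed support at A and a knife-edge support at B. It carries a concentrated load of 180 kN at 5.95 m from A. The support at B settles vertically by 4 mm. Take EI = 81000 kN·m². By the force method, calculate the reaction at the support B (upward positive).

Take the reaction at B as the redundant and release it; the primary structure is a cantilever fixed at A.
Deflection at B on the released cantilever, summing each load's contribution:
  point load 180 at a = 5.95: Pa²(3L − a)/(6EI) = 31597/EI
Flexibility coefficient — unit upward force at B: δ_{BB} = L³/(3EI) = 561.7/EI.
With EI = 81000 kN·m²: δ_0 = 0.39008 m and δ_{BB} = 0.006935 m/kN.
Compatibility — the beam at B must follow the support down by 0.004 m: δ_0 − R_B·δ_{BB} = 0.004, so R_B = (0.39008 − 0.004)/0.006935 = 55.67 kN.

R_B = 55.67 kN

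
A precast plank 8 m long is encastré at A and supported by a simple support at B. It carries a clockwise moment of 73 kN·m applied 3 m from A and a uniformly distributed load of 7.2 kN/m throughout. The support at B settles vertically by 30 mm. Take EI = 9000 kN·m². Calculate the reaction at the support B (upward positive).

Choose R_B as the redundant. The primary structure is the cantilever fixed at A.
Downward deflection at the released point B due to the loads:
  clockwise couple 73 at a = 3: M₀a(2L − a)/(2EI) = 1424/EI
  UDL 7.2: wL⁴/(8EI) = 3686/EI
  δ_0 = 5110/EI
Flexibility coefficient — unit upward force at B: δ_{BB} = L³/(3EI) = 170.7/EI.
With EI = 9000 kN·m²: δ_0 = 0.56777 m and δ_{BB} = 0.018963 m/kN.
Compatibility — the beam at B must follow the support down by 0.03 m: δ_0 − R_B·δ_{BB} = 0.03, so R_B = (0.56777 − 0.03)/0.018963 = 28.36 kN.

R_B = 28.36 kN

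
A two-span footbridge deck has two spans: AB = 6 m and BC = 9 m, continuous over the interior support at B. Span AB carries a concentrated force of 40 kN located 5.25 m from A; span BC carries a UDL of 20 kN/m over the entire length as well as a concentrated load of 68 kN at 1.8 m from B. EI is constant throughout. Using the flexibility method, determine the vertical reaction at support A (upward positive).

R_A = -25.7 kN

Release continuity at B by inserting a hinge; the redundant is the internal moment M_B. The primary structure is two simply-supported spans AB and BC.
End slopes at the hinge B, treating each span as simply supported:
  span AB: point load 40 at a = 5.25: Pab(L + a)/(6LEI) = 49.22/EI
  span BC: UDL 20: wL³/(24EI) = 607.5/EI
  span BC: point load 68 at a = 1.8: Pab(L + b)/(6LEI) = 264.4/EI
  relative rotation θ_0 = (49.22 + 871.9)/EI = 921.1/EI
A unit hogging moment at B produces rotation L₁/(3EI) + L₂/(3EI) = 5/EI.
Compatibility: M_B·(L₁+L₂)/(3EI) = θ_0, giving M_B = 184.2 kN·m (hogging).
Span AB, ΣM about A with M_B applied at B: R_B^{AB}·6 = 210 + 184.2, so R_B^{AB} = 65.7 kN and R_A = 40 − 65.7 = -25.7 kN.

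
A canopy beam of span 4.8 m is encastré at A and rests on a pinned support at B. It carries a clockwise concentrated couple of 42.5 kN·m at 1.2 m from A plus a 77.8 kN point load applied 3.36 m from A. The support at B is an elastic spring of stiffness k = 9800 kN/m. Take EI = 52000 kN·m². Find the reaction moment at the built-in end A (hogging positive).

M_A = 95.57 kN·m

Choose R_B as the redundant. The primary structure is the cantilever fixed at A.
Downward deflection at the released point B due to the loads:
  clockwise couple 42.5 at a = 1.2: M₀a(2L − a)/(2EI) = 214.2/EI
  point load 77.8 at a = 3.36: Pa²(3L − a)/(6EI) = 1616/EI
  δ_0 = 1830/EI
Flexibility coefficient — unit upward force at B: δ_{BB} = L³/(3EI) = 36.86/EI.
With EI = 52000 kN·m²: δ_0 = 0.035199 m and δ_{BB} = 0.000709 m/kN.
Compatibility — the spring shortens by R_B/k under the reaction it provides: δ_0 − R_B·δ_{BB} = R_B/k. With 1/k = 0.000102 m/kN, R_B = δ_0 / (δ_{BB} + 1/k) = 0.035199 / (0.000709 + 0.000102) = 43.4 kN.
Moment equilibrium about A: M_A = Σ(load moments about A) − R_B·L = 303.9 − 43.4×4.8 = 95.57 kN·m.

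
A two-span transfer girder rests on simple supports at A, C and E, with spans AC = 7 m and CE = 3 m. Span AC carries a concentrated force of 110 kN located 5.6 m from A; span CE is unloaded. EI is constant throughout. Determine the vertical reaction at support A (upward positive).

R_A = 10.91 kN

Take M_C as the redundant. Released structure: two simple spans AC and CE with a hinge at C.
Discontinuity in slope at C on the released structure — sum the simple-span end rotations:
  span AC: point load 110 at a = 5.6: Pab(L + a)/(6LEI) = 258.7/EI
  relative rotation θ_0 = (258.7 + 0)/EI = 258.7/EI
A unit hogging moment at C produces rotation L₁/(3EI) + L₂/(3EI) = 3.333/EI.
Slope continuity at C: θ_0 = M_C·3.333/EI, so M_C = 258.7/3.333 = 77.62 kN·m (hogging).
Span AC, ΣM about A with M_C applied at C: R_C^{AC}·7 = 616 + 77.62, so R_C^{AC} = 99.09 kN and R_A = 110 − 99.09 = 10.91 kN.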